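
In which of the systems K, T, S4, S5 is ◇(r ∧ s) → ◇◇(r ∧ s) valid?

T, S4, S5

K-tableau for the negation ¬(◇(r ∧ s) → ◇◇(r ∧ s)):
1. ¬(◇(r ∧ s) → ◇◇(r ∧ s)), w0
2. ◇(r ∧ s), w0
3. ¬◇◇(r ∧ s), w0
4. r ∧ s, w1
5. r, w1
6. s, w1
7. ¬◇(r ∧ s), w1
Accessibility: w0Rw1
Complete open branch: countermodel on a K-frame, so not valid in K.
T-tableau for the negation ¬(◇(r ∧ s) → ◇◇(r ∧ s)):
1. ¬(◇(r ∧ s) → ◇◇(r ∧ s)), w0
2. ◇(r ∧ s), w0
3. ¬◇◇(r ∧ s), w0
4. ¬◇(r ∧ s), w0
5. ¬(r ∧ s), w0
6. ¬s, w0
7. r ∧ s, w1
8. r, w1
9. s, w1
10. ¬◇(r ∧ s), w1
11. ¬(r ∧ s), w1
12. ¬s, w1
Accessibility: w0Rw0, w0Rw1, w1Rw1
Branch closes: s and ¬s both at w1.
Every branch closes (one shown): valid in T, hence also in S4, S5 (every theorem of T is a theorem of S4 and S5).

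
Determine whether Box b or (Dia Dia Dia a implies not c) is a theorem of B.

Tableau for the negation not (Box b or (Dia Dia Dia a implies not c)):
1. not (Box b or (Dia Dia Dia a implies not c)), w0
2. not Box b, w0
3. not (Dia Dia Dia a implies not c), w0
4. Dia Dia Dia a, w0
5. c, w0
6. not b, w1
7. Dia Dia a, w2
8. Dia a, w3
9. a, w4
Accessibility: w0Rw0, w0Rw1, w0Rw2, w1Rw0, w1Rw1, w2Rw0, w2Rw2, w2Rw3, w3Rw2, w3Rw3, w3Rw4, w4Rw3, w4Rw4
The negation has an open branch (countermodel exists).

Not valid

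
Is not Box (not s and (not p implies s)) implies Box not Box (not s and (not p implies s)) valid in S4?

Invalid (countermodel exists)

Tableau for the negation not (not Box (not s and (not p implies s)) implies Box not Box (not s and (not p implies s))):
1. not (not Box (not s and (not p implies s)) implies Box not Box (not s and (not p implies s))), u
2. not Box (not s and (not p implies s)), u
3. not Box not Box (not s and (not p implies s)), u
4. not (not s and (not p implies s)), v
5. not (not p implies s), v
6. not p, v
7. not s, v
8. Box (not s and (not p implies s)), w
9. not s and (not p implies s), w
10. not s, w
11. not p implies s, w
12. p, w
Accessibility: uRu, uRv, uRw, vRv, wRw
The negation has an open branch (countermodel exists).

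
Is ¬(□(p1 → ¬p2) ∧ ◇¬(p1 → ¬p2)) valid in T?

Tableau for the negation □(p1 → ¬p2) ∧ ◇¬(p1 → ¬p2):
1. □(p1 → ¬p2) ∧ ◇¬(p1 → ¬p2), 0
2. □(p1 → ¬p2), 0
3. ◇¬(p1 → ¬p2), 0
4. p1 → ¬p2, 0
5. ¬p2, 0
6. ¬(p1 → ¬p2), 1
7. p1, 1
8. p2, 1
9. p1 → ¬p2, 1
10. ¬p2, 1
Accessibility: 0R0, 0R1, 1R1
Branch closes: p2 and ¬p2 both at 1.
Every branch of the negation's tableau closes; the branch above is one of them.

Valid in T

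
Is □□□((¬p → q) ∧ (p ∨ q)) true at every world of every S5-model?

Invalid (countermodel exists)

Tableau for the negation ¬□□□((¬p → q) ∧ (p ∨ q)):
1. ¬□□□((¬p → q) ∧ (p ∨ q)), w0
2. ¬□□((¬p → q) ∧ (p ∨ q)), w1
3. ¬□((¬p → q) ∧ (p ∨ q)), w2
4. ¬((¬p → q) ∧ (p ∨ q)), w3
5. ¬(p ∨ q), w3
6. ¬p, w3
7. ¬q, w3
Accessibility: w0Rw0, w0Rw1, w0Rw2, w0Rw3, w1Rw0, w1Rw1, w1Rw2, w1Rw3, w2Rw0, w2Rw1, w2Rw2, w2Rw3, w3Rw0, w3Rw1, w3Rw2, w3Rw3
The negation has an open branch (countermodel exists).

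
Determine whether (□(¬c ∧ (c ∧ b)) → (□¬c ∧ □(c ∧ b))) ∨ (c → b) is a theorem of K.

Valid in K

Tableau for the negation ¬((□(¬c ∧ (c ∧ b)) → (□¬c ∧ □(c ∧ b))) ∨ (c → b)):
1. ¬((□(¬c ∧ (c ∧ b)) → (□¬c ∧ □(c ∧ b))) ∨ (c → b)), w0
2. ¬(□(¬c ∧ (c ∧ b)) → (□¬c ∧ □(c ∧ b))), w0
3. ¬(c → b), w0
4. □(¬c ∧ (c ∧ b)), w0
5. ¬(□¬c ∧ □(c ∧ b)), w0
6. c, w0
7. ¬b, w0
8. ¬□(c ∧ b), w0
9. ¬(c ∧ b), w1
10. ¬c ∧ (c ∧ b), w1
11. ¬c, w1
12. c ∧ b, w1
13. c, w1
14. b, w1
Accessibility: w0Rw1
Branch closes: c and ¬c both at w1.
All branches of the negation close; one closing branch shown above.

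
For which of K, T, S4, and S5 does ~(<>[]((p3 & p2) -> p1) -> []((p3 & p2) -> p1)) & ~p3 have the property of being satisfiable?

K, T, S4

S4-tableau for the formula:
1. ~(<>[]((p3 & p2) -> p1) -> []((p3 & p2) -> p1)) & ~p3, 0
2. ~(<>[]((p3 & p2) -> p1) -> []((p3 & p2) -> p1)), 0
3. ~p3, 0
4. <>[]((p3 & p2) -> p1), 0
5. ~[]((p3 & p2) -> p1), 0
6. []((p3 & p2) -> p1), 1
7. (p3 & p2) -> p1, 1
8. p1, 1
9. ~((p3 & p2) -> p1), 2
10. p3 & p2, 2
11. ~p1, 2
12. p3, 2
13. p2, 2
Accessibility: 0R0, 0R1, 0R2, 1R1, 2R2
Complete open branch: satisfiable in S4, hence also in K, T (this S4-model is also a K-model and a T-model).
S5-tableau for the formula:
1. ~(<>[]((p3 & p2) -> p1) -> []((p3 & p2) -> p1)) & ~p3, 0
2. ~(<>[]((p3 & p2) -> p1) -> []((p3 & p2) -> p1)), 0
3. ~p3, 0
4. <>[]((p3 & p2) -> p1), 0
5. ~[]((p3 & p2) -> p1), 0
6. []((p3 & p2) -> p1), 1
7. (p3 & p2) -> p1, 0
8. (p3 & p2) -> p1, 1
9. ~(p3 & p2), 0
10. ~(p3 & p2), 1
11. ~p2, 0
12. ~p2, 1
13. ~((p3 & p2) -> p1), 2
14. p3 & p2, 2
15. ~p1, 2
16. p3, 2
17. p2, 2
18. (p3 & p2) -> p1, 2
19. ~(p3 & p2), 2
20. ~p2, 2
Accessibility: 0R0, 0R1, 0R2, 1R0, 1R1, 1R2, 2R0, 2R1, 2R2
Branch closes: p2 and ~p2 both at 2.
Every branch closes (one shown): unsatisfiable in S5.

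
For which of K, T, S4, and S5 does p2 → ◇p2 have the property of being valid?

T-tableau for the negation ¬(p2 → ◇p2):
1. ¬(p2 → ◇p2), w0
2. p2, w0
3. ¬◇p2, w0
4. ¬p2, w0
Accessibility: w0Rw0
Branch closes: p2 and ¬p2 both at w0.
Every branch closes (one shown): valid in T, hence also in S4, S5 (every theorem of T is a theorem of S4 and S5).
K-tableau for the negation ¬(p2 → ◇p2):
1. ¬(p2 → ◇p2), w0
2. p2, w0
3. ¬◇p2, w0
Complete open branch: countermodel on a K-frame, so not valid in K.

T, S4, S5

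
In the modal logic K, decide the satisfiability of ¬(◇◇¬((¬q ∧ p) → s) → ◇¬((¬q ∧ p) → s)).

Yes, satisfiable

1. ¬(◇◇¬((¬q ∧ p) → s) → ◇¬((¬q ∧ p) → s)), u
2. ◇◇¬((¬q ∧ p) → s), u   [¬→-rule on 1]
3. ¬◇¬((¬q ∧ p) → s), u   [¬→-rule on 1]
4. ◇¬((¬q ∧ p) → s), v   [◇-rule on 2: fresh world v, uRv]
5. (¬q ∧ p) → s, v   [¬◇-rule on 3 via uRv]
6. s, v   [→-rule on 5 (branches; this branch)]
7. ¬((¬q ∧ p) → s), w   [◇-rule on 4: fresh world w, vRw]
8. ¬q ∧ p, w   [¬→-rule on 7]
9. ¬s, w   [¬→-rule on 7]
10. ¬q, w   [∧-rule on 8]
11. p, w   [∧-rule on 8]
Accessibility: uRv, vRw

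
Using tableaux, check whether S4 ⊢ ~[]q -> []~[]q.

Tableau for the negation ~(~[]q -> []~[]q):
1. ~(~[]q -> []~[]q), 0
2. ~[]q, 0   [~->-rule on 1]
3. ~[]~[]q, 0   [~->-rule on 1]
4. ~q, 1   [~[]-rule on 2: fresh world 1, 0R1]
5. []q, 2   [~[]-rule on 3: fresh world 2, 0R2]
6. q, 2   [[]-rule on 5 via 2R2]
Accessibility: 0R0, 0R1, 0R2, 1R1, 2R2
The negation has an open branch (countermodel exists).

Not valid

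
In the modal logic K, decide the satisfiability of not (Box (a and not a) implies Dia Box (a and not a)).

1. not (Box (a and not a) implies Dia Box (a and not a)), 0
2. Box (a and not a), 0
3. not Dia Box (a and not a), 0

Satisfiable (open branch found)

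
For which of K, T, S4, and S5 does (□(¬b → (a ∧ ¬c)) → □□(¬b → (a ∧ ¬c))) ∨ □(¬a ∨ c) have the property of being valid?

S4, S5

T-tableau for the negation ¬((□(¬b → (a ∧ ¬c)) → □□(¬b → (a ∧ ¬c))) ∨ □(¬a ∨ c)):
1. ¬((□(¬b → (a ∧ ¬c)) → □□(¬b → (a ∧ ¬c))) ∨ □(¬a ∨ c)), 0
2. ¬(□(¬b → (a ∧ ¬c)) → □□(¬b → (a ∧ ¬c))), 0   [¬∨-rule on 1]
3. ¬□(¬a ∨ c), 0   [¬∨-rule on 1]
4. □(¬b → (a ∧ ¬c)), 0   [¬→-rule on 2]
5. ¬□□(¬b → (a ∧ ¬c)), 0   [¬→-rule on 2]
6. ¬b → (a ∧ ¬c), 0   [□-rule on 4 via 0R0]
7. a ∧ ¬c, 0   [→-rule on 6 (branches; this branch)]
8. a, 0   [∧-rule on 7]
9. ¬c, 0   [∧-rule on 7]
10. ¬(¬a ∨ c), 1   [¬□-rule on 3: fresh world 1, 0R1]
11. a, 1   [¬∨-rule on 10]
12. ¬c, 1   [¬∨-rule on 10]
13. ¬b → (a ∧ ¬c), 1   [□-rule on 4 via 0R1]
14. a ∧ ¬c, 1   [→-rule on 13 (branches; this branch)]
15. ¬□(¬b → (a ∧ ¬c)), 2   [¬□-rule on 5: fresh world 2, 0R2]
16. ¬b → (a ∧ ¬c), 2   [□-rule on 4 via 0R2]
17. a ∧ ¬c, 2   [→-rule on 16 (branches; this branch)]
18. a, 2   [∧-rule on 17]
19. ¬c, 2   [∧-rule on 17]
20. ¬(¬b → (a ∧ ¬c)), 3   [¬□-rule on 15: fresh world 3, 2R3]
21. ¬b, 3   [¬→-rule on 20]
22. ¬(a ∧ ¬c), 3   [¬→-rule on 20]
23. c, 3   [¬∧-rule on 22 (branches; this branch)]
Accessibility: 0R0, 0R1, 0R2, 1R1, 2R2, 2R3, 3R3
Complete open branch: countermodel on a T-frame, so not valid in T, nor in K (the same frame is also a K-frame).
S4-tableau for the negation ¬((□(¬b → (a ∧ ¬c)) → □□(¬b → (a ∧ ¬c))) ∨ □(¬a ∨ c)):
1. ¬((□(¬b → (a ∧ ¬c)) → □□(¬b → (a ∧ ¬c))) ∨ □(¬a ∨ c)), 0
2. ¬(□(¬b → (a ∧ ¬c)) → □□(¬b → (a ∧ ¬c))), 0   [¬∨-rule on 1]
3. ¬□(¬a ∨ c), 0   [¬∨-rule on 1]
4. □(¬b → (a ∧ ¬c)), 0   [¬→-rule on 2]
5. ¬□□(¬b → (a ∧ ¬c)), 0   [¬→-rule on 2]
6. ¬b → (a ∧ ¬c), 0   [□-rule on 4 via 0R0]
7. a ∧ ¬c, 0   [→-rule on 6 (branches; this branch)]
8. a, 0   [∧-rule on 7]
9. ¬c, 0   [∧-rule on 7]
10. ¬(¬a ∨ c), 1   [¬□-rule on 3: fresh world 1, 0R1]
11. a, 1   [¬∨-rule on 10]
12. ¬c, 1   [¬∨-rule on 10]
13. ¬b → (a ∧ ¬c), 1   [□-rule on 4 via 0R1]
14. a ∧ ¬c, 1   [→-rule on 13 (branches; this branch)]
15. ¬□(¬b → (a ∧ ¬c)), 2   [¬□-rule on 5: fresh world 2, 0R2]
16. ¬b → (a ∧ ¬c), 2   [□-rule on 4 via 0R2]
17. a ∧ ¬c, 2   [→-rule on 16 (branches; this branch)]
18. a, 2   [∧-rule on 17]
19. ¬c, 2   [∧-rule on 17]
20. ¬(¬b → (a ∧ ¬c)), 3   [¬□-rule on 15: fresh world 3, 2R3]
21. ¬b, 3   [¬→-rule on 20]
22. ¬(a ∧ ¬c), 3   [¬→-rule on 20]
23. ¬b → (a ∧ ¬c), 3   [□-rule on 4 via 0R3]
24. c, 3   [¬∧-rule on 22 (branches; this branch)]
25. a ∧ ¬c, 3   [→-rule on 23 (branches; this branch)]
26. a, 3   [∧-rule on 25]
27. ¬c, 3   [∧-rule on 25]
Accessibility: 0R0, 0R1, 0R2, 0R3, 1R1, 2R2, 2R3, 3R3
Branch closes: c and ¬c both at 3.
Every branch closes (one shown): valid in S4, hence also in S5 (every theorem of S4 is a theorem of S5).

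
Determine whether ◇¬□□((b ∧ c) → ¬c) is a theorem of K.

Tableau for the negation ¬◇¬□□((b ∧ c) → ¬c):
1. ¬◇¬□□((b ∧ c) → ¬c), u
The negation has an open branch (countermodel exists).

No, not valid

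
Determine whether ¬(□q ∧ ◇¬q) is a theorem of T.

Valid in T

Tableau for the negation □q ∧ ◇¬q:
1. □q ∧ ◇¬q, w0
2. □q, w0
3. ◇¬q, w0
4. q, w0
5. ¬q, w1
6. q, w1
Accessibility: w0Rw0, w0Rw1, w1Rw1
Branch closes: q and ¬q both at w1.
All branches of the negation close; one closing branch shown above.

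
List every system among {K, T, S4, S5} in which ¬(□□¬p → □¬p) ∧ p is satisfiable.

K-tableau for the formula:
1. ¬(□□¬p → □¬p) ∧ p, 0
2. ¬(□□¬p → □¬p), 0   [∧-rule on 1]
3. p, 0   [∧-rule on 1]
4. □□¬p, 0   [¬→-rule on 2]
5. ¬□¬p, 0   [¬→-rule on 2]
6. p, 1   [¬□-rule on 5: fresh world 1, 0R1]
7. □¬p, 1   [□-rule on 4 via 0R1]
Accessibility: 0R1
Complete open branch: satisfiable in K.
T-tableau for the formula:
1. ¬(□□¬p → □¬p) ∧ p, 0
2. ¬(□□¬p → □¬p), 0   [∧-rule on 1]
3. p, 0   [∧-rule on 1]
4. □□¬p, 0   [¬→-rule on 2]
5. ¬□¬p, 0   [¬→-rule on 2]
6. □¬p, 0   [□-rule on 4 via 0R0]
7. ¬p, 0   [□-rule on 6 via 0R0]
Accessibility: 0R0
Branch closes: p and ¬p both at 0.
Every branch closes (one shown): unsatisfiable in T, hence also in S4, S5 (every S4/S5-frame is a T-frame).

K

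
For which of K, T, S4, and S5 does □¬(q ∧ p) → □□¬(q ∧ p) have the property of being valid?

S4, S5

T-tableau for the negation ¬(□¬(q ∧ p) → □□¬(q ∧ p)):
1. ¬(□¬(q ∧ p) → □□¬(q ∧ p)), u
2. □¬(q ∧ p), u
3. ¬□□¬(q ∧ p), u
4. ¬(q ∧ p), u
5. ¬p, u
6. ¬□¬(q ∧ p), v
7. ¬(q ∧ p), v
8. ¬p, v
9. q ∧ p, w
10. q, w
11. p, w
Accessibility: uRu, uRv, vRv, vRw, wRw
Complete open branch: countermodel on a T-frame, so not valid in T, nor in K (the same frame is also a K-frame).
S4-tableau for the negation ¬(□¬(q ∧ p) → □□¬(q ∧ p)):
1. ¬(□¬(q ∧ p) → □□¬(q ∧ p)), u
2. □¬(q ∧ p), u
3. ¬□□¬(q ∧ p), u
4. ¬(q ∧ p), u
5. ¬p, u
6. ¬□¬(q ∧ p), v
7. ¬(q ∧ p), v
8. ¬p, v
9. q ∧ p, w
10. q, w
11. p, w
12. ¬(q ∧ p), w
13. ¬p, w
Accessibility: uRu, uRv, uRw, vRv, vRw, wRw
Branch closes: p and ¬p both at w.
Every branch closes (one shown): valid in S4, hence also in S5 (every theorem of S4 is a theorem of S5).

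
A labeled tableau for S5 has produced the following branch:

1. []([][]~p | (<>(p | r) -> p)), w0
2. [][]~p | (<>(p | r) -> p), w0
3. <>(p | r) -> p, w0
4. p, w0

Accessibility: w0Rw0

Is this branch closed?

Open

No world carries both an atom and its negation.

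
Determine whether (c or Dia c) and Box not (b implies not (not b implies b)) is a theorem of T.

Tableau for the negation not ((c or Dia c) and Box not (b implies not (not b implies b))):
1. not ((c or Dia c) and Box not (b implies not (not b implies b))), 0
2. not Box not (b implies not (not b implies b)), 0   [neg-and-rule on 1 (branches; this branch)]
3. b implies not (not b implies b), 1   [neg-Box-rule on 2: fresh world 1, 0R1]
4. not (not b implies b), 1   [implies-rule on 3 (branches; this branch)]
5. not b, 1   [neg-implies-rule on 4]
Accessibility: 0R0, 0R1, 1R1
The negation has an open branch (countermodel exists).

Not valid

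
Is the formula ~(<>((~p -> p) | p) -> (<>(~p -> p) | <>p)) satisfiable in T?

1. ~(<>((~p -> p) | p) -> (<>(~p -> p) | <>p)), w0
2. <>((~p -> p) | p), w0
3. ~(<>(~p -> p) | <>p), w0
4. ~<>(~p -> p), w0
5. ~<>p, w0
6. ~(~p -> p), w0
7. ~p, w0
8. (~p -> p) | p, w1
9. ~(~p -> p), w1
10. ~p, w1
11. ~p -> p, w1
12. p, w1
Accessibility: w0Rw0, w0Rw1, w1Rw1
Branch closes: p and ~p both at w1.
Every branch closes; the branch above is one of them.

Unsatisfiable (every branch closes)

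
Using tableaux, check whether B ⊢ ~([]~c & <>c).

Tableau for the negation []~c & <>c:
1. []~c & <>c, u
2. []~c, u
3. <>c, u
4. ~c, u
5. c, v
6. ~c, v
Accessibility: uRu, uRv, vRu, vRv
Branch closes: c and ~c both at v.
All branches of the negation close; one closing branch shown above.

Yes, valid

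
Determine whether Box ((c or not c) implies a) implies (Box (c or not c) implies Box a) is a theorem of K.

Tableau for the negation not (Box ((c or not c) implies a) implies (Box (c or not c) implies Box a)):
1. not (Box ((c or not c) implies a) implies (Box (c or not c) implies Box a)), 0
2. Box ((c or not c) implies a), 0   [neg-implies-rule on 1]
3. not (Box (c or not c) implies Box a), 0   [neg-implies-rule on 1]
4. Box (c or not c), 0   [neg-implies-rule on 3]
5. not Box a, 0   [neg-implies-rule on 3]
6. not a, 1   [neg-Box-rule on 5: fresh world 1, 0R1]
7. (c or not c) implies a, 1   [Box-rule on 2 via 0R1]
8. c or not c, 1   [Box-rule on 4 via 0R1]
9. not (c or not c), 1   [implies-rule on 7 (branches; this branch)]
10. not c, 1   [neg-or-rule on 9]
11. c, 1   [neg-or-rule on 9]
Accessibility: 0R1
Branch closes: c and not c both at 1.
Every branch of the negation's tableau closes; the branch above is one of them.

Valid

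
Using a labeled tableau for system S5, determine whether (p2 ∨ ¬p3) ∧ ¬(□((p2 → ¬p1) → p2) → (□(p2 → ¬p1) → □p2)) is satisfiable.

Unsatisfiable (every branch closes)

1. (p2 ∨ ¬p3) ∧ ¬(□((p2 → ¬p1) → p2) → (□(p2 → ¬p1) → □p2)), 0
2. p2 ∨ ¬p3, 0
3. ¬(□((p2 → ¬p1) → p2) → (□(p2 → ¬p1) → □p2)), 0
4. □((p2 → ¬p1) → p2), 0
5. ¬(□(p2 → ¬p1) → □p2), 0
6. □(p2 → ¬p1), 0
7. ¬□p2, 0
8. (p2 → ¬p1) → p2, 0
9. p2 → ¬p1, 0
10. ¬p3, 0
11. p2, 0
12. ¬p1, 0
13. ¬p2, 1
14. (p2 → ¬p1) → p2, 1
15. p2 → ¬p1, 1
16. ¬(p2 → ¬p1), 1
17. p2, 1
18. p1, 1
Accessibility: 0R0, 0R1, 1R0, 1R1
Branch closes: p2 and ¬p2 both at 1.
(One branch shown.) All branches close.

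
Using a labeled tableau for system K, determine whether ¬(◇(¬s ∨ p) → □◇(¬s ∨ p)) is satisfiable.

Yes, satisfiable

1. ¬(◇(¬s ∨ p) → □◇(¬s ∨ p)), w0
2. ◇(¬s ∨ p), w0
3. ¬□◇(¬s ∨ p), w0
4. ¬s ∨ p, w1
5. p, w1
6. ¬◇(¬s ∨ p), w2
Accessibility: w0Rw1, w0Rw2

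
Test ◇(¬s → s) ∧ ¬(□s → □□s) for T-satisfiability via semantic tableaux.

1. ◇(¬s → s) ∧ ¬(□s → □□s), w0
2. ◇(¬s → s), w0
3. ¬(□s → □□s), w0
4. □s, w0
5. ¬□□s, w0
6. s, w0
7. ¬s → s, w1
8. s, w1
9. ¬□s, w2
10. s, w2
11. ¬s, w3
Accessibility: w0Rw0, w0Rw1, w0Rw2, w1Rw1, w2Rw2, w2Rw3, w3Rw3

Satisfiable (open branch found)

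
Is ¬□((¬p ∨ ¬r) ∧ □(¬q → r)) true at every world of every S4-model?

Tableau for the negation □((¬p ∨ ¬r) ∧ □(¬q → r)):
1. □((¬p ∨ ¬r) ∧ □(¬q → r)), u
2. (¬p ∨ ¬r) ∧ □(¬q → r), u
3. ¬p ∨ ¬r, u
4. □(¬q → r), u
5. ¬q → r, u
6. ¬r, u
7. q, u
Accessibility: uRu
The negation has an open branch (countermodel exists).

No, not valid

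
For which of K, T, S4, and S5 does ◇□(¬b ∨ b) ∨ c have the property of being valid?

T, S4, S5

T-tableau for the negation ¬(◇□(¬b ∨ b) ∨ c):
1. ¬(◇□(¬b ∨ b) ∨ c), w0
2. ¬◇□(¬b ∨ b), w0
3. ¬c, w0
4. ¬□(¬b ∨ b), w0
5. ¬(¬b ∨ b), w1
6. b, w1
7. ¬b, w1
Accessibility: w0Rw0, w0Rw1, w1Rw1
Branch closes: b and ¬b both at w1.
Every branch closes (one shown): valid in T, hence also in S4, S5 (every theorem of T is a theorem of S4 and S5).
K-tableau for the negation ¬(◇□(¬b ∨ b) ∨ c):
1. ¬(◇□(¬b ∨ b) ∨ c), w0
2. ¬◇□(¬b ∨ b), w0
3. ¬c, w0
Complete open branch: countermodel on a K-frame, so not valid in K.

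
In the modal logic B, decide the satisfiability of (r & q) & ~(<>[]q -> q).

1. (r & q) & ~(<>[]q -> q), u
2. r & q, u   [&-rule on 1]
3. ~(<>[]q -> q), u   [&-rule on 1]
4. r, u   [&-rule on 2]
5. q, u   [&-rule on 2]
6. <>[]q, u   [~->-rule on 3]
7. ~q, u   [~->-rule on 3]
Accessibility: uRu
Branch closes: q and ~q both at u.
Every branch closes; the branch above is one of them.

Unsatisfiable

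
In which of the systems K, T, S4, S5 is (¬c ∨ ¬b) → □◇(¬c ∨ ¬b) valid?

S5-tableau for the negation ¬((¬c ∨ ¬b) → □◇(¬c ∨ ¬b)):
1. ¬((¬c ∨ ¬b) → □◇(¬c ∨ ¬b)), w0
2. ¬c ∨ ¬b, w0   [¬→-rule on 1]
3. ¬□◇(¬c ∨ ¬b), w0   [¬→-rule on 1]
4. ¬b, w0   [∨-rule on 2 (branches; this branch)]
5. ¬◇(¬c ∨ ¬b), w1   [¬□-rule on 3: fresh world w1, w0Rw1]
6. ¬(¬c ∨ ¬b), w0   [¬◇-rule on 5 via w1Rw0]
7. c, w0   [¬∨-rule on 6]
8. b, w0   [¬∨-rule on 6]
Accessibility: w0Rw0, w0Rw1, w1Rw0, w1Rw1
Branch closes: b and ¬b both at w0.
Every branch closes (one shown): valid in S5.
S4-tableau for the negation ¬((¬c ∨ ¬b) → □◇(¬c ∨ ¬b)):
1. ¬((¬c ∨ ¬b) → □◇(¬c ∨ ¬b)), w0
2. ¬c ∨ ¬b, w0   [¬→-rule on 1]
3. ¬□◇(¬c ∨ ¬b), w0   [¬→-rule on 1]
4. ¬b, w0   [∨-rule on 2 (branches; this branch)]
5. ¬◇(¬c ∨ ¬b), w1   [¬□-rule on 3: fresh world w1, w0Rw1]
6. ¬(¬c ∨ ¬b), w1   [¬◇-rule on 5 via w1Rw1]
7. c, w1   [¬∨-rule on 6]
8. b, w1   [¬∨-rule on 6]
Accessibility: w0Rw0, w0Rw1, w1Rw1
Complete open branch: countermodel on an S4-frame, so not valid in S4, nor in K, T (the same frame is also a K-frame and a T-frame).

S5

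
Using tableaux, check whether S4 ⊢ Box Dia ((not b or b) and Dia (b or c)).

Tableau for the negation not Box Dia ((not b or b) and Dia (b or c)):
1. not Box Dia ((not b or b) and Dia (b or c)), u
2. not Dia ((not b or b) and Dia (b or c)), v
3. not ((not b or b) and Dia (b or c)), v
4. not Dia (b or c), v
5. not (b or c), v
6. not b, v
7. not c, v
Accessibility: uRu, uRv, vRv
The negation has an open branch (countermodel exists).

Not valid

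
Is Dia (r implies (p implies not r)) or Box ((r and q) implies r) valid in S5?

Yes, valid

Tableau for the negation not (Dia (r implies (p implies not r)) or Box ((r and q) implies r)):
1. not (Dia (r implies (p implies not r)) or Box ((r and q) implies r)), w0
2. not Dia (r implies (p implies not r)), w0
3. not Box ((r and q) implies r), w0
4. not (r implies (p implies not r)), w0
5. r, w0
6. not (p implies not r), w0
7. p, w0
8. not ((r and q) implies r), w1
9. r and q, w1
10. not r, w1
11. r, w1
12. q, w1
Accessibility: w0Rw0, w0Rw1, w1Rw0, w1Rw1
Branch closes: r and not r both at w1.
Every branch of the negation's tableau closes; the branch above is one of them.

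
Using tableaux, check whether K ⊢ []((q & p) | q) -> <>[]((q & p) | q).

No, not valid

Tableau for the negation ~([]((q & p) | q) -> <>[]((q & p) | q)):
1. ~([]((q & p) | q) -> <>[]((q & p) | q)), w0
2. []((q & p) | q), w0
3. ~<>[]((q & p) | q), w0
The negation has an open branch (countermodel exists).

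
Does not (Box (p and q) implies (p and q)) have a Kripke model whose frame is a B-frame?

1. not (Box (p and q) implies (p and q)), w0
2. Box (p and q), w0   [neg-implies-rule on 1]
3. not (p and q), w0   [neg-implies-rule on 1]
4. p and q, w0   [Box-rule on 2 via w0Rw0]
5. p, w0   [and-rule on 4]
6. q, w0   [and-rule on 4]
7. not q, w0   [neg-and-rule on 3 (branches; this branch)]
Accessibility: w0Rw0
Branch closes: q and not q both at w0.
Every branch closes; the branch above is one of them.

Unsatisfiable (every branch closes)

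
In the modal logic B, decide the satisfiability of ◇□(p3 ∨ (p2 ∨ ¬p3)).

Satisfiable (open branch found)

1. ◇□(p3 ∨ (p2 ∨ ¬p3)), 0
2. □(p3 ∨ (p2 ∨ ¬p3)), 1
3. p3 ∨ (p2 ∨ ¬p3), 0
4. p3 ∨ (p2 ∨ ¬p3), 1
5. p2 ∨ ¬p3, 0
6. p2 ∨ ¬p3, 1
7. ¬p3, 0
8. ¬p3, 1
Accessibility: 0R0, 0R1, 1R0, 1R1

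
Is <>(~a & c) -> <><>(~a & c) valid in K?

Invalid (countermodel exists)

Tableau for the negation ~(<>(~a & c) -> <><>(~a & c)):
1. ~(<>(~a & c) -> <><>(~a & c)), 0
2. <>(~a & c), 0
3. ~<><>(~a & c), 0
4. ~a & c, 1
5. ~a, 1
6. c, 1
7. ~<>(~a & c), 1
Accessibility: 0R1
The negation has an open branch (countermodel exists).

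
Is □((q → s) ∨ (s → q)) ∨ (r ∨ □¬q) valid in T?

Tableau for the negation ¬(□((q → s) ∨ (s → q)) ∨ (r ∨ □¬q)):
1. ¬(□((q → s) ∨ (s → q)) ∨ (r ∨ □¬q)), w0
2. ¬□((q → s) ∨ (s → q)), w0
3. ¬(r ∨ □¬q), w0
4. ¬r, w0
5. ¬□¬q, w0
6. ¬((q → s) ∨ (s → q)), w1
7. ¬(q → s), w1
8. ¬(s → q), w1
9. q, w1
10. ¬s, w1
11. s, w1
12. ¬q, w1
Accessibility: w0Rw0, w0Rw1, w1Rw1
Branch closes: s and ¬s both at w1.
All branches of the negation close; one closing branch shown above.

Valid in T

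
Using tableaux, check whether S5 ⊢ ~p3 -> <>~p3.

Tableau for the negation ~(~p3 -> <>~p3):
1. ~(~p3 -> <>~p3), w0
2. ~p3, w0   [~->-rule on 1]
3. ~<>~p3, w0   [~->-rule on 1]
4. p3, w0   [~<>-rule on 3 via w0Rw0]
Accessibility: w0Rw0
Branch closes: p3 and ~p3 both at w0.
Every branch of the negation's tableau closes; the branch above is one of them.

Valid in S5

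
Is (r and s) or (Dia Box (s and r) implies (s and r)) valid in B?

Tableau for the negation not ((r and s) or (Dia Box (s and r) implies (s and r))):
1. not ((r and s) or (Dia Box (s and r) implies (s and r))), w0
2. not (r and s), w0
3. not (Dia Box (s and r) implies (s and r)), w0
4. Dia Box (s and r), w0
5. not (s and r), w0
6. not s, w0
7. not r, w0
8. Box (s and r), w1
9. s and r, w0
10. s, w0
11. r, w0
Accessibility: w0Rw0, w0Rw1, w1Rw0, w1Rw1
Branch closes: s and not s both at w0.
Every branch of the negation's tableau closes; the branch above is one of them.

Yes, valid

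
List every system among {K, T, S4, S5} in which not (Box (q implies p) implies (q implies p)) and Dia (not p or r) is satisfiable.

K-tableau for the formula:
1. not (Box (q implies p) implies (q implies p)) and Dia (not p or r), u
2. not (Box (q implies p) implies (q implies p)), u
3. Dia (not p or r), u
4. Box (q implies p), u
5. not (q implies p), u
6. q, u
7. not p, u
8. not p or r, v
9. q implies p, v
10. r, v
11. p, v
Accessibility: uRv
Complete open branch: satisfiable in K.
T-tableau for the formula:
1. not (Box (q implies p) implies (q implies p)) and Dia (not p or r), u
2. not (Box (q implies p) implies (q implies p)), u
3. Dia (not p or r), u
4. Box (q implies p), u
5. not (q implies p), u
6. q, u
7. not p, u
8. q implies p, u
9. p, u
Accessibility: uRu
Branch closes: p and not p both at u.
Every branch closes (one shown): unsatisfiable in T, hence also in S4, S5 (every S4/S5-frame is a T-frame).

K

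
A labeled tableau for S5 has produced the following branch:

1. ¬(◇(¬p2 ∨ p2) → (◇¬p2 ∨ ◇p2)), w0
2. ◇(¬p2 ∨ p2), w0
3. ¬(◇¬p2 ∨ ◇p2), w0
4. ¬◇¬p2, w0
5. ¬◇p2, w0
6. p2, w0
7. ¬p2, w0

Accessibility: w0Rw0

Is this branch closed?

Yes, closed

Both p2 and ¬p2 appear at w0.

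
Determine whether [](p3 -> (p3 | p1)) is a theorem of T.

Tableau for the negation ~[](p3 -> (p3 | p1)):
1. ~[](p3 -> (p3 | p1)), w0
2. ~(p3 -> (p3 | p1)), w1
3. p3, w1
4. ~(p3 | p1), w1
5. ~p3, w1
6. ~p1, w1
Accessibility: w0Rw0, w0Rw1, w1Rw1
Branch closes: p3 and ~p3 both at w1.
Every branch of the negation's tableau closes; the branch above is one of them.

Valid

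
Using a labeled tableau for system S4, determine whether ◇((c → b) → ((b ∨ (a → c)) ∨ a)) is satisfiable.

Satisfiable

1. ◇((c → b) → ((b ∨ (a → c)) ∨ a)), w0
2. (c → b) → ((b ∨ (a → c)) ∨ a), w1
3. (b ∨ (a → c)) ∨ a, w1
4. a, w1
Accessibility: w0Rw0, w0Rw1, w1Rw1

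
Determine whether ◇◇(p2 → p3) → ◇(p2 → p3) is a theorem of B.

Not valid

Tableau for the negation ¬(◇◇(p2 → p3) → ◇(p2 → p3)):
1. ¬(◇◇(p2 → p3) → ◇(p2 → p3)), 0
2. ◇◇(p2 → p3), 0
3. ¬◇(p2 → p3), 0
4. ¬(p2 → p3), 0
5. p2, 0
6. ¬p3, 0
7. ◇(p2 → p3), 1
8. ¬(p2 → p3), 1
9. p2, 1
10. ¬p3, 1
11. p2 → p3, 2
12. p3, 2
Accessibility: 0R0, 0R1, 1R0, 1R1, 1R2, 2R1, 2R2
The negation has an open branch (countermodel exists).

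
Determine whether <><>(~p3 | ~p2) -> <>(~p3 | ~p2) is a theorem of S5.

Tableau for the negation ~(<><>(~p3 | ~p2) -> <>(~p3 | ~p2)):
1. ~(<><>(~p3 | ~p2) -> <>(~p3 | ~p2)), u
2. <><>(~p3 | ~p2), u
3. ~<>(~p3 | ~p2), u
4. ~(~p3 | ~p2), u
5. p3, u
6. p2, u
7. <>(~p3 | ~p2), v
8. ~(~p3 | ~p2), v
9. p3, v
10. p2, v
11. ~p3 | ~p2, w
12. ~(~p3 | ~p2), w
13. p3, w
14. p2, w
15. ~p2, w
Accessibility: uRu, uRv, uRw, vRu, vRv, vRw, wRu, wRv, wRw
Branch closes: p2 and ~p2 both at w.
All branches of the negation close; one closing branch shown above.

Yes, valid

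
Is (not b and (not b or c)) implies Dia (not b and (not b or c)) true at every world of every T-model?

Tableau for the negation not ((not b and (not b or c)) implies Dia (not b and (not b or c))):
1. not ((not b and (not b or c)) implies Dia (not b and (not b or c))), w0
2. not b and (not b or c), w0   [neg-implies-rule on 1]
3. not Dia (not b and (not b or c)), w0   [neg-implies-rule on 1]
4. not b, w0   [and-rule on 2]
5. not b or c, w0   [and-rule on 2]
6. not (not b and (not b or c)), w0   [neg-Dia-rule on 3 via w0Rw0]
7. c, w0   [or-rule on 5 (branches; this branch)]
8. not (not b or c), w0   [neg-and-rule on 6 (branches; this branch)]
9. b, w0   [neg-or-rule on 8]
10. not c, w0   [neg-or-rule on 8]
Accessibility: w0Rw0
Branch closes: b and not b both at w0.
All branches of the negation close; one closing branch shown above.

Valid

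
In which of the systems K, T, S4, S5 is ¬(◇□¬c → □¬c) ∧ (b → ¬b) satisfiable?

S5-tableau for the formula:
1. ¬(◇□¬c → □¬c) ∧ (b → ¬b), w0
2. ¬(◇□¬c → □¬c), w0
3. b → ¬b, w0
4. ◇□¬c, w0
5. ¬□¬c, w0
6. ¬b, w0
7. □¬c, w1
8. ¬c, w0
9. ¬c, w1
10. c, w2
11. ¬c, w2
Accessibility: w0Rw0, w0Rw1, w0Rw2, w1Rw0, w1Rw1, w1Rw2, w2Rw0, w2Rw1, w2Rw2
Branch closes: c and ¬c both at w2.
Every branch closes (one shown): unsatisfiable in S5.
S4-tableau for the formula:
1. ¬(◇□¬c → □¬c) ∧ (b → ¬b), w0
2. ¬(◇□¬c → □¬c), w0
3. b → ¬b, w0
4. ◇□¬c, w0
5. ¬□¬c, w0
6. ¬b, w0
7. □¬c, w1
8. ¬c, w1
9. c, w2
Accessibility: w0Rw0, w0Rw1, w0Rw2, w1Rw1, w2Rw2
Complete open branch: satisfiable in S4, hence also in K, T (this S4-model is also a K-model and a T-model).

K, T, S4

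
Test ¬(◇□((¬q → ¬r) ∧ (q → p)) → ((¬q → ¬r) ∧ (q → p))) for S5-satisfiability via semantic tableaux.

1. ¬(◇□((¬q → ¬r) ∧ (q → p)) → ((¬q → ¬r) ∧ (q → p))), u
2. ◇□((¬q → ¬r) ∧ (q → p)), u   [¬→-rule on 1]
3. ¬((¬q → ¬r) ∧ (q → p)), u   [¬→-rule on 1]
4. ¬(q → p), u   [¬∧-rule on 3 (branches; this branch)]
5. q, u   [¬→-rule on 4]
6. ¬p, u   [¬→-rule on 4]
7. □((¬q → ¬r) ∧ (q → p)), v   [◇-rule on 2: fresh world v, uRv]
8. (¬q → ¬r) ∧ (q → p), u   [□-rule on 7 via vRu]
9. ¬q → ¬r, u   [∧-rule on 8]
10. q → p, u   [∧-rule on 8]
11. (¬q → ¬r) ∧ (q → p), v   [□-rule on 7 via vRv]
12. ¬q → ¬r, v   [∧-rule on 11]
13. q → p, v   [∧-rule on 11]
14. ¬r, u   [→-rule on 9 (branches; this branch)]
15. p, u   [→-rule on 10 (branches; this branch)]
Accessibility: uRu, uRv, vRu, vRv
Branch closes: p and ¬p both at u.
Every branch closes; the branch above is one of them.

Unsatisfiable (every branch closes)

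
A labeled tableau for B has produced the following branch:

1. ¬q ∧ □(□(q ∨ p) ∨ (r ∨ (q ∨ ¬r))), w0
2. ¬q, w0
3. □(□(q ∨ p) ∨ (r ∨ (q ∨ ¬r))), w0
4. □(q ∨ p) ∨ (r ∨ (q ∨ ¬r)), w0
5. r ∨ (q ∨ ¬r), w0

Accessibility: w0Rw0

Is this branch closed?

Open

There is no literal clash: for every atom and world, at most one sign appears.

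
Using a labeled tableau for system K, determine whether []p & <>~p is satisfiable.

Unsatisfiable (every branch closes)

1. []p & <>~p, w0
2. []p, w0
3. <>~p, w0
4. ~p, w1
5. p, w1
Accessibility: w0Rw1
Branch closes: p and ~p both at w1.
(One branch shown.) All branches close.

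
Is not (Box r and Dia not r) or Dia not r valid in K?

Yes, valid

Tableau for the negation not (not (Box r and Dia not r) or Dia not r):
1. not (not (Box r and Dia not r) or Dia not r), 0
2. Box r and Dia not r, 0
3. not Dia not r, 0
4. Box r, 0
5. Dia not r, 0
6. not r, 1
7. r, 1
Accessibility: 0R1
Branch closes: r and not r both at 1.
Every branch of the negation's tableau closes; the branch above is one of them.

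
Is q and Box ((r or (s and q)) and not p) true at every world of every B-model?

No, not valid

Tableau for the negation not (q and Box ((r or (s and q)) and not p)):
1. not (q and Box ((r or (s and q)) and not p)), 0
2. not Box ((r or (s and q)) and not p), 0
3. not ((r or (s and q)) and not p), 1
4. p, 1
Accessibility: 0R0, 0R1, 1R0, 1R1
The negation has an open branch (countermodel exists).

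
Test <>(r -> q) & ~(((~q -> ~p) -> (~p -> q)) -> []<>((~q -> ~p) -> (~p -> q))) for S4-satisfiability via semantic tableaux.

1. <>(r -> q) & ~(((~q -> ~p) -> (~p -> q)) -> []<>((~q -> ~p) -> (~p -> q))), u
2. <>(r -> q), u
3. ~(((~q -> ~p) -> (~p -> q)) -> []<>((~q -> ~p) -> (~p -> q))), u
4. (~q -> ~p) -> (~p -> q), u
5. ~[]<>((~q -> ~p) -> (~p -> q)), u
6. ~p -> q, u
7. q, u
8. r -> q, v
9. q, v
10. ~<>((~q -> ~p) -> (~p -> q)), w
11. ~((~q -> ~p) -> (~p -> q)), w
12. ~q -> ~p, w
13. ~(~p -> q), w
14. ~p, w
15. ~q, w
Accessibility: uRu, uRv, uRw, vRv, wRw

Satisfiable (open branch found)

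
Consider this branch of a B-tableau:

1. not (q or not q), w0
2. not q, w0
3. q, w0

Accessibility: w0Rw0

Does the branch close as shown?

Both q and not q appear at w0.

Yes, closed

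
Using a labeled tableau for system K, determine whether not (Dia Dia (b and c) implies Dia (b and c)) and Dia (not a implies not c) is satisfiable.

1. not (Dia Dia (b and c) implies Dia (b and c)) and Dia (not a implies not c), w0
2. not (Dia Dia (b and c) implies Dia (b and c)), w0
3. Dia (not a implies not c), w0
4. Dia Dia (b and c), w0
5. not Dia (b and c), w0
6. not a implies not c, w1
7. not (b and c), w1
8. not c, w1
9. Dia (b and c), w2
10. not (b and c), w2
11. not c, w2
12. b and c, w3
13. b, w3
14. c, w3
Accessibility: w0Rw1, w0Rw2, w2Rw3

Satisfiable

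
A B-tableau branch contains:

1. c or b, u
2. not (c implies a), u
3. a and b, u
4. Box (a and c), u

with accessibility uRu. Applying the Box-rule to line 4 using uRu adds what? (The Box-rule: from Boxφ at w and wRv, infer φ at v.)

a and c, u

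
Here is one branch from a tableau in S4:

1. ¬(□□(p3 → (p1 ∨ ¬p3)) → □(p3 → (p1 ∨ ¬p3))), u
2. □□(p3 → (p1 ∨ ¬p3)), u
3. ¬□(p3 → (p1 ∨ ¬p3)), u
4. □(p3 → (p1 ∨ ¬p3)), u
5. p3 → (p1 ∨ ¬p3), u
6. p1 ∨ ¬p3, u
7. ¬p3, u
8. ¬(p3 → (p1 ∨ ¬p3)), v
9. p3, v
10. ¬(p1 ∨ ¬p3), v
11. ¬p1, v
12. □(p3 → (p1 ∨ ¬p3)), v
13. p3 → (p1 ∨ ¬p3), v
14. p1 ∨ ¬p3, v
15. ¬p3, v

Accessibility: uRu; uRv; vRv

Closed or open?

Closed

Both p3 and ¬p3 appear at v.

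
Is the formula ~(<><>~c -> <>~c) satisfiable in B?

Satisfiable (open branch found)

1. ~(<><>~c -> <>~c), 0
2. <><>~c, 0   [~->-rule on 1]
3. ~<>~c, 0   [~->-rule on 1]
4. c, 0   [~<>-rule on 3 via 0R0]
5. <>~c, 1   [<>-rule on 2: fresh world 1, 0R1]
6. c, 1   [~<>-rule on 3 via 0R1]
7. ~c, 2   [<>-rule on 5: fresh world 2, 1R2]
Accessibility: 0R0, 0R1, 1R0, 1R1, 1R2, 2R1, 2R2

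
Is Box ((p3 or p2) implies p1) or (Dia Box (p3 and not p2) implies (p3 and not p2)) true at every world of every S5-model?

Valid

Tableau for the negation not (Box ((p3 or p2) implies p1) or (Dia Box (p3 and not p2) implies (p3 and not p2))):
1. not (Box ((p3 or p2) implies p1) or (Dia Box (p3 and not p2) implies (p3 and not p2))), 0
2. not Box ((p3 or p2) implies p1), 0
3. not (Dia Box (p3 and not p2) implies (p3 and not p2)), 0
4. Dia Box (p3 and not p2), 0
5. not (p3 and not p2), 0
6. p2, 0
7. not ((p3 or p2) implies p1), 1
8. p3 or p2, 1
9. not p1, 1
10. p2, 1
11. Box (p3 and not p2), 2
12. p3 and not p2, 0
13. p3, 0
14. not p2, 0
Accessibility: 0R0, 0R1, 0R2, 1R0, 1R1, 1R2, 2R0, 2R1, 2R2
Branch closes: p2 and not p2 both at 0.
Every branch of the negation's tableau closes; the branch above is one of them.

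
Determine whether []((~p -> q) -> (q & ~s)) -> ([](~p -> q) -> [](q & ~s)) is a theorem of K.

Valid

Tableau for the negation ~([]((~p -> q) -> (q & ~s)) -> ([](~p -> q) -> [](q & ~s))):
1. ~([]((~p -> q) -> (q & ~s)) -> ([](~p -> q) -> [](q & ~s))), u
2. []((~p -> q) -> (q & ~s)), u   [~->-rule on 1]
3. ~([](~p -> q) -> [](q & ~s)), u   [~->-rule on 1]
4. [](~p -> q), u   [~->-rule on 3]
5. ~[](q & ~s), u   [~->-rule on 3]
6. ~(q & ~s), v   [~[]-rule on 5: fresh world v, uRv]
7. (~p -> q) -> (q & ~s), v   [[]-rule on 2 via uRv]
8. ~p -> q, v   [[]-rule on 4 via uRv]
9. s, v   [~&-rule on 6 (branches; this branch)]
10. ~(~p -> q), v   [->-rule on 7 (branches; this branch)]
11. ~p, v   [~->-rule on 10]
12. ~q, v   [~->-rule on 10]
13. q, v   [->-rule on 8 (branches; this branch)]
Accessibility: uRv
Branch closes: q and ~q both at v.
All branches of the negation close; one closing branch shown above.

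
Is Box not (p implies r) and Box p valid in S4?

Tableau for the negation not (Box not (p implies r) and Box p):
1. not (Box not (p implies r) and Box p), w0
2. not Box p, w0
3. not p, w1
Accessibility: w0Rw0, w0Rw1, w1Rw1
The negation has an open branch (countermodel exists).

No, not valid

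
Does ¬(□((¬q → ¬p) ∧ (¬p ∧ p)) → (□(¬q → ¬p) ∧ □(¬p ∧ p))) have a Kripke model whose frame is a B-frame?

No, unsatisfiable

1. ¬(□((¬q → ¬p) ∧ (¬p ∧ p)) → (□(¬q → ¬p) ∧ □(¬p ∧ p))), 0
2. □((¬q → ¬p) ∧ (¬p ∧ p)), 0   [¬→-rule on 1]
3. ¬(□(¬q → ¬p) ∧ □(¬p ∧ p)), 0   [¬→-rule on 1]
4. (¬q → ¬p) ∧ (¬p ∧ p), 0   [□-rule on 2 via 0R0]
5. ¬q → ¬p, 0   [∧-rule on 4]
6. ¬p ∧ p, 0   [∧-rule on 4]
7. ¬p, 0   [∧-rule on 6]
8. p, 0   [∧-rule on 6]
Accessibility: 0R0
Branch closes: p and ¬p both at 0.
Every branch closes; the branch above is one of them.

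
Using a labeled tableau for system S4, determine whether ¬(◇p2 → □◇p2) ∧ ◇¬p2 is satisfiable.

1. ¬(◇p2 → □◇p2) ∧ ◇¬p2, w0
2. ¬(◇p2 → □◇p2), w0
3. ◇¬p2, w0
4. ◇p2, w0
5. ¬□◇p2, w0
6. ¬p2, w1
7. p2, w2
8. ¬◇p2, w3
9. ¬p2, w3
Accessibility: w0Rw0, w0Rw1, w0Rw2, w0Rw3, w1Rw1, w2Rw2, w3Rw3

Yes, satisfiable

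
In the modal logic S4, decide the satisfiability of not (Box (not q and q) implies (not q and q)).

1. not (Box (not q and q) implies (not q and q)), w0
2. Box (not q and q), w0   [neg-implies-rule on 1]
3. not (not q and q), w0   [neg-implies-rule on 1]
4. not q and q, w0   [Box-rule on 2 via w0Rw0]
5. not q, w0   [and-rule on 4]
6. q, w0   [and-rule on 4]
Accessibility: w0Rw0
Branch closes: q and not q both at w0.
All branches of the tableau close; one closing branch shown above.

Unsatisfiable (every branch closes)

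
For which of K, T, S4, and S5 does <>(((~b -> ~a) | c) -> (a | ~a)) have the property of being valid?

T, S4, S5

T-tableau for the negation ~<>(((~b -> ~a) | c) -> (a | ~a)):
1. ~<>(((~b -> ~a) | c) -> (a | ~a)), w0
2. ~(((~b -> ~a) | c) -> (a | ~a)), w0
3. (~b -> ~a) | c, w0
4. ~(a | ~a), w0
5. ~a, w0
6. a, w0
Accessibility: w0Rw0
Branch closes: a and ~a both at w0.
Every branch closes (one shown): valid in T, hence also in S4, S5 (every theorem of T is a theorem of S4 and S5).
K-tableau for the negation ~<>(((~b -> ~a) | c) -> (a | ~a)):
1. ~<>(((~b -> ~a) | c) -> (a | ~a)), w0
Complete open branch: countermodel on a K-frame, so not valid in K.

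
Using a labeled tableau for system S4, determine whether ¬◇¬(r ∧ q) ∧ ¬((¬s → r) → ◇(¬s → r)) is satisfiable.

1. ¬◇¬(r ∧ q) ∧ ¬((¬s → r) → ◇(¬s → r)), 0
2. ¬◇¬(r ∧ q), 0
3. ¬((¬s → r) → ◇(¬s → r)), 0
4. ¬s → r, 0
5. ¬◇(¬s → r), 0
6. r ∧ q, 0
7. r, 0
8. q, 0
9. ¬(¬s → r), 0
10. ¬s, 0
11. ¬r, 0
Accessibility: 0R0
Branch closes: r and ¬r both at 0.
(One branch shown.) All branches close.

No, unsatisfiable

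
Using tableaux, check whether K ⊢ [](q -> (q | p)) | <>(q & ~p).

Valid

Tableau for the negation ~([](q -> (q | p)) | <>(q & ~p)):
1. ~([](q -> (q | p)) | <>(q & ~p)), w0
2. ~[](q -> (q | p)), w0
3. ~<>(q & ~p), w0
4. ~(q -> (q | p)), w1
5. q, w1
6. ~(q | p), w1
7. ~q, w1
8. ~p, w1
Accessibility: w0Rw1
Branch closes: q and ~q both at w1.
Every branch of the negation's tableau closes; the branch above is one of them.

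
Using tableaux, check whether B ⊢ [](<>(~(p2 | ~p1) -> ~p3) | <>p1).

Valid in B

Tableau for the negation ~[](<>(~(p2 | ~p1) -> ~p3) | <>p1):
1. ~[](<>(~(p2 | ~p1) -> ~p3) | <>p1), 0
2. ~(<>(~(p2 | ~p1) -> ~p3) | <>p1), 1   [~[]-rule on 1: fresh world 1, 0R1]
3. ~<>(~(p2 | ~p1) -> ~p3), 1   [~|-rule on 2]
4. ~<>p1, 1   [~|-rule on 2]
5. ~(~(p2 | ~p1) -> ~p3), 0   [~<>-rule on 3 via 1R0]
6. ~(p2 | ~p1), 0   [~->-rule on 5]
7. p3, 0   [~->-rule on 5]
8. ~p2, 0   [~|-rule on 6]
9. p1, 0   [~|-rule on 6]
10. ~(~(p2 | ~p1) -> ~p3), 1   [~<>-rule on 3 via 1R1]
11. ~(p2 | ~p1), 1   [~->-rule on 10]
12. p3, 1   [~->-rule on 10]
13. ~p2, 1   [~|-rule on 11]
14. p1, 1   [~|-rule on 11]
15. ~p1, 0   [~<>-rule on 4 via 1R0]
Accessibility: 0R0, 0R1, 1R0, 1R1
Branch closes: p1 and ~p1 both at 0.
Every branch of the negation's tableau closes; the branch above is one of them.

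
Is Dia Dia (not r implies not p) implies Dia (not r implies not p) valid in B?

Not valid

Tableau for the negation not (Dia Dia (not r implies not p) implies Dia (not r implies not p)):
1. not (Dia Dia (not r implies not p) implies Dia (not r implies not p)), u
2. Dia Dia (not r implies not p), u   [neg-implies-rule on 1]
3. not Dia (not r implies not p), u   [neg-implies-rule on 1]
4. not (not r implies not p), u   [neg-Dia-rule on 3 via uRu]
5. not r, u   [neg-implies-rule on 4]
6. p, u   [neg-implies-rule on 4]
7. Dia (not r implies not p), v   [Dia-rule on 2: fresh world v, uRv]
8. not (not r implies not p), v   [neg-Dia-rule on 3 via uRv]
9. not r, v   [neg-implies-rule on 8]
10. p, v   [neg-implies-rule on 8]
11. not r implies not p, w   [Dia-rule on 7: fresh world w, vRw]
12. not p, w   [implies-rule on 11 (branches; this branch)]
Accessibility: uRu, uRv, vRu, vRv, vRw, wRv, wRw
The negation has an open branch (countermodel exists).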